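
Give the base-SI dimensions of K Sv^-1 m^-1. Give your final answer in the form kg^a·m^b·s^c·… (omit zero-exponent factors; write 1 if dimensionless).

Sv = m²·s⁻².
So Sv⁻¹ = m⁻²·s².
Combining: K·Sv⁻¹·m⁻¹ = K · (m⁻²·s²) · m⁻¹ = m⁻³·s²·K.

m⁻³·s²·K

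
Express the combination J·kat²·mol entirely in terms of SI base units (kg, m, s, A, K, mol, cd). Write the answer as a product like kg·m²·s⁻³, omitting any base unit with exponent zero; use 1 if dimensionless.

kg·m²·s⁻⁴·mol³

J = N·m (work = force × distance),
    = kg·m²·s⁻².
kat = mol/s = s⁻¹·mol (catalytic activity).
So kat² = s⁻²·mol².
Combining: J·kat²·mol = (kg·m²·s⁻²) · (s⁻²·mol²) · mol = kg·m²·s⁻⁴·mol³.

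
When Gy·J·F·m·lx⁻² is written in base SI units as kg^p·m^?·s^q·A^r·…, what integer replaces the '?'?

Gy = m²·s⁻².
J = kg·m²·s⁻².
F = kg⁻¹·m⁻²·s⁴·A².
lx = m⁻²·cd.
So lx⁻² = m⁴·cd⁻².
Combining: Gy·J·F·m·lx⁻² = (m²·s⁻²) · (kg·m²·s⁻²) · (kg⁻¹·m⁻²·s⁴·A²) · m · (m⁴·cd⁻²) = m⁷·A²·cd⁻².
The exponent of m is 7.

7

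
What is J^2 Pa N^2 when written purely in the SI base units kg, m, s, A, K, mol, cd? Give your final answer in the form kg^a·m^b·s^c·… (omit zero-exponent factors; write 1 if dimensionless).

J = kg·m²·s⁻².
So J² = kg²·m⁴·s⁻⁴.
Pa = kg·m⁻¹·s⁻².
N = kg·m·s⁻².
So N² = kg²·m²·s⁻⁴.
Combining: J²·Pa·N² = (kg²·m⁴·s⁻⁴) · (kg·m⁻¹·s⁻²) · (kg²·m²·s⁻⁴) = kg⁵·m⁵·s⁻¹⁰.

kg⁵·m⁵·s⁻¹⁰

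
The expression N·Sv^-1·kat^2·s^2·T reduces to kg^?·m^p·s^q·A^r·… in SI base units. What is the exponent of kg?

N = kg·m/s² = kg·m·s⁻² (force = mass × acceleration).
Sv = J/kg (equivalent dose = energy per mass),
    = m²·s⁻².
So Sv⁻¹ = m⁻²·s².
kat = mol/s = s⁻¹·mol (catalytic activity).
So kat² = s⁻²·mol².
T = Wb/m² (flux density = flux per area),
    = kg·s⁻²·A⁻¹.
Combining: N·Sv⁻¹·kat²·s²·T = (kg·m·s⁻²) · (m⁻²·s²) · (s⁻²·mol²) · s² · (kg·s⁻²·A⁻¹) = kg²·m⁻¹·s⁻²·A⁻¹·mol².
The exponent of kg is 2.

2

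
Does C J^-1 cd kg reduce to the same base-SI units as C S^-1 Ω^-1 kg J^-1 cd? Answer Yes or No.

Yes

Left side:
  C = A·s = s·A (charge = current × time).
  J = N·m (work = force × distance),
      = kg·m²·s⁻².
  So J⁻¹ = kg⁻¹·m⁻²·s².
  Combining: C·J⁻¹·cd·kg = (s·A) · (kg⁻¹·m⁻²·s²) · cd · kg = m⁻²·s³·A·cd.
Right side:
  C = s·A.
  S = kg⁻¹·m⁻²·s³·A².
  So S⁻¹ = kg·m²·s⁻³·A⁻².
  Ω = kg·m²·s⁻³·A⁻².
  So Ω⁻¹ = kg⁻¹·m⁻²·s³·A².
  J = kg·m²·s⁻².
  So J⁻¹ = kg⁻¹·m⁻²·s².
  Combining: C·S⁻¹·Ω⁻¹·kg·J⁻¹·cd = (s·A) · (kg·m²·s⁻³·A⁻²) · (kg⁻¹·m⁻²·s³·A²) · kg · (kg⁻¹·m⁻²·s²) · cd = m⁻²·s³·A·cd.
Both reduce to m⁻²·s³·A·cd.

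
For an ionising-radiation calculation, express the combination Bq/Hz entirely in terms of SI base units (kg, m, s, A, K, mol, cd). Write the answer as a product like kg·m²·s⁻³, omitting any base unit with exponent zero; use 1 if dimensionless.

1

Hz = s⁻¹.
So Hz⁻¹ = s.
Bq = s⁻¹.
Combining: Hz⁻¹·Bq = s · s⁻¹ = 1.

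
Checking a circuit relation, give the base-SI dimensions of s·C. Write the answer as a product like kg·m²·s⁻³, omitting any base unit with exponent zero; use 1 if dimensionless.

s²·A

C = A·s = s·A (charge = current × time).
Combining: s·C = s · (s·A) = s²·A.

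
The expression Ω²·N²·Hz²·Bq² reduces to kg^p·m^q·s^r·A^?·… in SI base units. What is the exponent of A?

-4

Ω = kg·m²·s⁻³·A⁻².
So Ω² = kg²·m⁴·s⁻⁶·A⁻⁴.
N = kg·m·s⁻².
So N² = kg²·m²·s⁻⁴.
Hz = s⁻¹.
So Hz² = s⁻².
Bq = s⁻¹.
So Bq² = s⁻².
Combining: Ω²·N²·Hz²·Bq² = (kg²·m⁴·s⁻⁶·A⁻⁴) · (kg²·m²·s⁻⁴) · s⁻² · s⁻² = kg⁴·m⁶·s⁻¹⁴·A⁻⁴.
The exponent of A is -4.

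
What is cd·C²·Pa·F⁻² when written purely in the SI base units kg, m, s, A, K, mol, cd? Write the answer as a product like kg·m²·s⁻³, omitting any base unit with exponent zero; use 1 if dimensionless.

kg³·m³·s⁻⁸·A⁻²·cd

C = A·s = s·A (charge = current × time).
So C² = s²·A².
Pa = N/m² (pressure = force per area),
    = kg·m⁻¹·s⁻².
F = C/V (capacitance = charge per voltage),
    = A·s/(kg·m²·s⁻³·A⁻¹) (substituting C and V),
    = kg⁻¹·m⁻²·s⁴·A².
So F⁻² = kg²·m⁴·s⁻⁸·A⁻⁴.
Combining: cd·C²·Pa·F⁻² = cd · (s²·A²) · (kg·m⁻¹·s⁻²) · (kg²·m⁴·s⁻⁸·A⁻⁴) = kg³·m³·s⁻⁸·A⁻²·cd.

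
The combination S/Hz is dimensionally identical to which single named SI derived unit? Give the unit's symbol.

S = kg⁻¹·m⁻²·s³·A².
Hz = s⁻¹.
So Hz⁻¹ = s.
Combining: S·Hz⁻¹ = (kg⁻¹·m⁻²·s³·A²) · s = kg⁻¹·m⁻²·s⁴·A².
kg⁻¹·m⁻²·s⁴·A² is the base-SI form of the farad.

F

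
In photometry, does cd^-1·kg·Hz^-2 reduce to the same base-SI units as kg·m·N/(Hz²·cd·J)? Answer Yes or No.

Left side:
  Hz = 1/s = s⁻¹ (frequency is cycles per second).
  So Hz⁻² = s².
  Combining: cd⁻¹·kg·Hz⁻² = cd⁻¹ · kg · s² = kg·s²·cd⁻¹.
Right side:
  Hz = 1/s = s⁻¹ (frequency is cycles per second).
  So Hz⁻² = s².
  J = N·m (work = force × distance),
      = kg·m²·s⁻².
  So J⁻¹ = kg⁻¹·m⁻²·s².
  N = kg·m/s² = kg·m·s⁻² (force = mass × acceleration).
  Combining: kg·Hz⁻²·m·cd⁻¹·J⁻¹·N = kg · s² · m · cd⁻¹ · (kg⁻¹·m⁻²·s²) · (kg·m·s⁻²) = kg·s²·cd⁻¹.
Both reduce to kg·s²·cd⁻¹.

Yes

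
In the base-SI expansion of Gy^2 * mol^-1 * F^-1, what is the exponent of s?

Gy = m²·s⁻².
So Gy² = m⁴·s⁻⁴.
F = kg⁻¹·m⁻²·s⁴·A².
So F⁻¹ = kg·m²·s⁻⁴·A⁻².
Combining: Gy²·mol⁻¹·F⁻¹ = (m⁴·s⁻⁴) · mol⁻¹ · (kg·m²·s⁻⁴·A⁻²) = kg·m⁶·s⁻⁸·A⁻²·mol⁻¹.
The exponent of s is -8.

-8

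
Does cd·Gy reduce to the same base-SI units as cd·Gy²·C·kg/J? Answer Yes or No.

Left side:
  Gy = m²·s⁻².
  Combining: cd·Gy = cd · (m²·s⁻²) = m²·s⁻²·cd.
Right side:
  Gy = J/kg (absorbed dose = energy per mass),
      = m²·s⁻².
  So Gy² = m⁴·s⁻⁴.
  J = N·m (work = force × distance),
      = kg·m²·s⁻².
  So J⁻¹ = kg⁻¹·m⁻²·s².
  C = A·s = s·A (charge = current × time).
  Combining: cd·Gy²·J⁻¹·C·kg = cd · (m⁴·s⁻⁴) · (kg⁻¹·m⁻²·s²) · (s·A) · kg = m²·s⁻¹·A·cd.
Left is m²·s⁻²·cd; right is m²·s⁻¹·A·cd — different.

No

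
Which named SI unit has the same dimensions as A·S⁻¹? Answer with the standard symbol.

V

S = kg⁻¹·m⁻²·s³·A².
So S⁻¹ = kg·m²·s⁻³·A⁻².
Combining: A·S⁻¹ = A · (kg·m²·s⁻³·A⁻²) = kg·m²·s⁻³·A⁻¹.
kg·m²·s⁻³·A⁻¹ is the base-SI form of the volt.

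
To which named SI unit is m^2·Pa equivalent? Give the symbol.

N

Pa = kg·m⁻¹·s⁻².
Combining: m²·Pa = m² · (kg·m⁻¹·s⁻²) = kg·m·s⁻².
kg·m·s⁻² is the base-SI form of the newton.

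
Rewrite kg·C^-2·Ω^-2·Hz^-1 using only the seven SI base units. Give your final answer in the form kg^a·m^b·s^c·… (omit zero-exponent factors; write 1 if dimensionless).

kg⁻¹·m⁻⁴·s⁵·A²

C = A·s = s·A (charge = current × time).
So C⁻² = s⁻²·A⁻².
Ω = V/A (resistance = voltage per current),
    = kg·m²·s⁻³·A⁻².
So Ω⁻² = kg⁻²·m⁻⁴·s⁶·A⁴.
Hz = 1/s = s⁻¹ (frequency is cycles per second).
So Hz⁻¹ = s.
Combining: kg·C⁻²·Ω⁻²·Hz⁻¹ = kg · (s⁻²·A⁻²) · (kg⁻²·m⁻⁴·s⁶·A⁴) · s = kg⁻¹·m⁻⁴·s⁵·A².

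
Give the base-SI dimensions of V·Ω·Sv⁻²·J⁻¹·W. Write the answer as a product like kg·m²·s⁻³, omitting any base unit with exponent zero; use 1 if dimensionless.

V = kg·m²·s⁻³·A⁻¹.
Ω = kg·m²·s⁻³·A⁻².
Sv = m²·s⁻².
So Sv⁻² = m⁻⁴·s⁴.
J = kg·m²·s⁻².
So J⁻¹ = kg⁻¹·m⁻²·s².
W = kg·m²·s⁻³.
Combining: V·Ω·Sv⁻²·J⁻¹·W = (kg·m²·s⁻³·A⁻¹) · (kg·m²·s⁻³·A⁻²) · (m⁻⁴·s⁴) · (kg⁻¹·m⁻²·s²) · (kg·m²·s⁻³) = kg²·s⁻³·A⁻³.

kg²·s⁻³·A⁻³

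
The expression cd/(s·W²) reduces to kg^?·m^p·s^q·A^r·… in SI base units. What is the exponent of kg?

W = kg·m²·s⁻³.
So W⁻² = kg⁻²·m⁻⁴·s⁶.
Combining: s⁻¹·W⁻²·cd = s⁻¹ · (kg⁻²·m⁻⁴·s⁶) · cd = kg⁻²·m⁻⁴·s⁵·cd.
The exponent of kg is -2.

-2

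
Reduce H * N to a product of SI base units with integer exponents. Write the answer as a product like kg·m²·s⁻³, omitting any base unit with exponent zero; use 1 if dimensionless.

H = Wb/A (inductance = flux per current),
    = kg·m²·s⁻²·A⁻².
N = kg·m/s² = kg·m·s⁻² (force = mass × acceleration).
Combining: H·N = (kg·m²·s⁻²·A⁻²) · (kg·m·s⁻²) = kg²·m³·s⁻⁴·A⁻².

kg²·m³·s⁻⁴·A⁻²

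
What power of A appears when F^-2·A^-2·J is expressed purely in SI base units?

-6

F = kg⁻¹·m⁻²·s⁴·A².
So F⁻² = kg²·m⁴·s⁻⁸·A⁻⁴.
J = kg·m²·s⁻².
Combining: F⁻²·A⁻²·J = (kg²·m⁴·s⁻⁸·A⁻⁴) · A⁻² · (kg·m²·s⁻²) = kg³·m⁶·s⁻¹⁰·A⁻⁶.
The exponent of A is -6.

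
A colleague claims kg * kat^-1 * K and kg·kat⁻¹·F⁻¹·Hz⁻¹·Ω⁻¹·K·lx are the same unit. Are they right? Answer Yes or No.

No

Left side:
  kat = mol/s = s⁻¹·mol (catalytic activity).
  So kat⁻¹ = s·mol⁻¹.
  Combining: kg·kat⁻¹·K = kg · (s·mol⁻¹) · K = kg·s·K·mol⁻¹.
Right side:
  kat = mol/s = s⁻¹·mol (catalytic activity).
  So kat⁻¹ = s·mol⁻¹.
  F = C/V (capacitance = charge per voltage),
      = A·s/(kg·m²·s⁻³·A⁻¹) (substituting C and V),
      = kg⁻¹·m⁻²·s⁴·A².
  So F⁻¹ = kg·m²·s⁻⁴·A⁻².
  Hz = 1/s = s⁻¹ (frequency is cycles per second).
  So Hz⁻¹ = s.
  Ω = V/A (resistance = voltage per current),
      = kg·m²·s⁻³·A⁻².
  So Ω⁻¹ = kg⁻¹·m⁻²·s³·A².
  lx = lm/m² (illuminance = luminous flux per area),
      = m⁻²·cd.
  Combining: kg·kat⁻¹·F⁻¹·Hz⁻¹·Ω⁻¹·K·lx = kg · (s·mol⁻¹) · (kg·m²·s⁻⁴·A⁻²) · s · (kg⁻¹·m⁻²·s³·A²) · K · (m⁻²·cd) = kg·m⁻²·s·K·mol⁻¹·cd.
Left is kg·s·K·mol⁻¹; right is kg·m⁻²·s·K·mol⁻¹·cd — different.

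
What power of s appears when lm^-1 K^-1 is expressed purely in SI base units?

0

lm = cd.
So lm⁻¹ = cd⁻¹.
Combining: lm⁻¹·K⁻¹ = cd⁻¹ · K⁻¹ = K⁻¹·cd⁻¹.
The exponent of s is 0.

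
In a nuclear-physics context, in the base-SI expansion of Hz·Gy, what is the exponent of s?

Hz = 1/s = s⁻¹ (frequency is cycles per second).
Gy = J/kg (absorbed dose = energy per mass),
    = m²·s⁻².
Combining: Hz·Gy = s⁻¹ · (m²·s⁻²) = m²·s⁻³.
The exponent of s is -3.

-3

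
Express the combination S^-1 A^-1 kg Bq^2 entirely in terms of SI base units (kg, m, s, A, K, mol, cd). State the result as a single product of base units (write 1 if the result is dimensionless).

S = 1/Ω (conductance is reciprocal resistance),
    = kg⁻¹·m⁻²·s³·A².
So S⁻¹ = kg·m²·s⁻³·A⁻².
Bq = 1/s = s⁻¹ (activity is decays per second).
So Bq² = s⁻².
Combining: S⁻¹·A⁻¹·kg·Bq² = (kg·m²·s⁻³·A⁻²) · A⁻¹ · kg · s⁻² = kg²·m²·s⁻⁵·A⁻³.

kg²·m²·s⁻⁵·A⁻³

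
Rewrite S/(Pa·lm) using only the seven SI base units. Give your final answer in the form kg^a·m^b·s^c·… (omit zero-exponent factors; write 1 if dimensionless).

S = 1/Ω (conductance is reciprocal resistance),
    = kg⁻¹·m⁻²·s³·A².
Pa = N/m² (pressure = force per area),
    = kg·m⁻¹·s⁻².
So Pa⁻¹ = kg⁻¹·m·s².
lm = cd·sr = cd (luminous flux; sr is dimensionless).
So lm⁻¹ = cd⁻¹.
Combining: S·Pa⁻¹·lm⁻¹ = (kg⁻¹·m⁻²·s³·A²) · (kg⁻¹·m·s²) · cd⁻¹ = kg⁻²·m⁻¹·s⁵·A²·cd⁻¹.

kg⁻²·m⁻¹·s⁵·A²·cd⁻¹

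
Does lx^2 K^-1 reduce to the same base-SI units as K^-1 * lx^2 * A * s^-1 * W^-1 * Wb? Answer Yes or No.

Left side:
  lx = lm/m² (illuminance = luminous flux per area),
      = m⁻²·cd.
  So lx² = m⁻⁴·cd².
  Combining: lx²·K⁻¹ = (m⁻⁴·cd²) · K⁻¹ = m⁻⁴·K⁻¹·cd².
Right side:
  lx = lm/m² (illuminance = luminous flux per area),
      = m⁻²·cd.
  So lx² = m⁻⁴·cd².
  W = J/s (power = energy per time),
      = kg·m²·s⁻³.
  So W⁻¹ = kg⁻¹·m⁻²·s³.
  Wb = V·s (flux: a volt is a weber per second),
      = kg·m²·s⁻²·A⁻¹.
  Combining: K⁻¹·lx²·A·s⁻¹·W⁻¹·Wb = K⁻¹ · (m⁻⁴·cd²) · A · s⁻¹ · (kg⁻¹·m⁻²·s³) · (kg·m²·s⁻²·A⁻¹) = m⁻⁴·K⁻¹·cd².
Both reduce to m⁻⁴·K⁻¹·cd².

Yes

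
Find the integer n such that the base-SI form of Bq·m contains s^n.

Bq = 1/s = s⁻¹ (activity is decays per second).
Combining: Bq·m = s⁻¹ · m = m·s⁻¹.
The exponent of s is -1.

-1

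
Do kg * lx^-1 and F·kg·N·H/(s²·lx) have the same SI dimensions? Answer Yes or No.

Left side:
  lx = lm/m² (illuminance = luminous flux per area),
      = m⁻²·cd.
  So lx⁻¹ = m²·cd⁻¹.
  Combining: kg·lx⁻¹ = kg · (m²·cd⁻¹) = kg·m²·cd⁻¹.
Right side:
  F = C/V (capacitance = charge per voltage),
      = A·s/(kg·m²·s⁻³·A⁻¹) (substituting C and V),
      = kg⁻¹·m⁻²·s⁴·A².
  lx = lm/m² (illuminance = luminous flux per area),
      = m⁻²·cd.
  So lx⁻¹ = m²·cd⁻¹.
  N = kg·m/s² = kg·m·s⁻² (force = mass × acceleration).
  H = Wb/A (inductance = flux per current),
      = kg·m²·s⁻²·A⁻².
  Combining: F·s⁻²·lx⁻¹·kg·N·H = (kg⁻¹·m⁻²·s⁴·A²) · s⁻² · (m²·cd⁻¹) · kg · (kg·m·s⁻²) · (kg·m²·s⁻²·A⁻²) = kg²·m³·s⁻²·cd⁻¹.
Left is kg·m²·cd⁻¹; right is kg²·m³·s⁻²·cd⁻¹ — different.

No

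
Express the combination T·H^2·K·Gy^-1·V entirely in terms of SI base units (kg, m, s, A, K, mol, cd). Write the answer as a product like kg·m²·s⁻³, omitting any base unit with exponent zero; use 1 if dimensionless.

T = Wb/m² (flux density = flux per area),
    = kg·s⁻²·A⁻¹.
H = Wb/A (inductance = flux per current),
    = kg·m²·s⁻²·A⁻².
So H² = kg²·m⁴·s⁻⁴·A⁻⁴.
Gy = J/kg (absorbed dose = energy per mass),
    = m²·s⁻².
So Gy⁻¹ = m⁻²·s².
V = W/A (potential = power per current),
    = kg·m²·s⁻³·A⁻¹.
Combining: T·H²·K·Gy⁻¹·V = (kg·s⁻²·A⁻¹) · (kg²·m⁴·s⁻⁴·A⁻⁴) · K · (m⁻²·s²) · (kg·m²·s⁻³·A⁻¹) = kg⁴·m⁴·s⁻⁷·A⁻⁶·K.

kg⁴·m⁴·s⁻⁷·A⁻⁶·K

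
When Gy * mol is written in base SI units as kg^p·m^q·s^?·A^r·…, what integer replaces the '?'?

Gy = J/kg (absorbed dose = energy per mass),
    = m²·s⁻².
Combining: Gy·mol = (m²·s⁻²) · mol = m²·s⁻²·mol.
The exponent of s is -2.

-2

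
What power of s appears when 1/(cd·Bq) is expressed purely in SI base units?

1

Bq = s⁻¹.
So Bq⁻¹ = s.
Combining: cd⁻¹·Bq⁻¹ = cd⁻¹ · s = s·cd⁻¹.
The exponent of s is 1.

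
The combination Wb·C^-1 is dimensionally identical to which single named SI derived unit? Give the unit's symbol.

Wb = V·s (flux: a volt is a weber per second),
    = kg·m²·s⁻²·A⁻¹.
C = A·s = s·A (charge = current × time).
So C⁻¹ = s⁻¹·A⁻¹.
Combining: Wb·C⁻¹ = (kg·m²·s⁻²·A⁻¹) · (s⁻¹·A⁻¹) = kg·m²·s⁻³·A⁻².
kg·m²·s⁻³·A⁻² is the base-SI form of the ohm.

Ω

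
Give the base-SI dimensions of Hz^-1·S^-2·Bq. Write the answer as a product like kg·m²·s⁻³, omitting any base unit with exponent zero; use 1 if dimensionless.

kg²·m⁴·s⁻⁶·A⁻⁴

Hz = 1/s = s⁻¹ (frequency is cycles per second).
So Hz⁻¹ = s.
S = 1/Ω (conductance is reciprocal resistance),
    = kg⁻¹·m⁻²·s³·A².
So S⁻² = kg²·m⁴·s⁻⁶·A⁻⁴.
Bq = 1/s = s⁻¹ (activity is decays per second).
Combining: Hz⁻¹·S⁻²·Bq = s · (kg²·m⁴·s⁻⁶·A⁻⁴) · s⁻¹ = kg²·m⁴·s⁻⁶·A⁻⁴.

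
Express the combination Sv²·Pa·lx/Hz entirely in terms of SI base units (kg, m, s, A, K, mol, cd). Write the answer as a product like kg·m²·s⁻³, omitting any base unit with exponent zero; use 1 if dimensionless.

kg·m·s⁻⁵·cd

Sv = J/kg (equivalent dose = energy per mass),
    = m²·s⁻².
So Sv² = m⁴·s⁻⁴.
Pa = N/m² (pressure = force per area),
    = kg·m⁻¹·s⁻².
lx = lm/m² (illuminance = luminous flux per area),
    = m⁻²·cd.
Hz = 1/s = s⁻¹ (frequency is cycles per second).
So Hz⁻¹ = s.
Combining: Sv²·Pa·lx·Hz⁻¹ = (m⁴·s⁻⁴) · (kg·m⁻¹·s⁻²) · (m⁻²·cd) · s = kg·m·s⁻⁵·cd.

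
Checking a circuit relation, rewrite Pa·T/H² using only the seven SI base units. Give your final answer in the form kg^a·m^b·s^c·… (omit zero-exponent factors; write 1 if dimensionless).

Pa = kg·m⁻¹·s⁻².
H = kg·m²·s⁻²·A⁻².
So H⁻² = kg⁻²·m⁻⁴·s⁴·A⁴.
T = kg·s⁻²·A⁻¹.
Combining: Pa·H⁻²·T = (kg·m⁻¹·s⁻²) · (kg⁻²·m⁻⁴·s⁴·A⁴) · (kg·s⁻²·A⁻¹) = m⁻⁵·A³.

m⁻⁵·A³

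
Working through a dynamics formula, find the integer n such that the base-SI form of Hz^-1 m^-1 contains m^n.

Hz = 1/s = s⁻¹ (frequency is cycles per second).
So Hz⁻¹ = s.
Combining: Hz⁻¹·m⁻¹ = s · m⁻¹ = m⁻¹·s.
The exponent of m is -1.

-1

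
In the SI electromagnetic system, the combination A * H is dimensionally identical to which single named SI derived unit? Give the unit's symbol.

Wb

H = kg·m²·s⁻²·A⁻².
Combining: A·H = A · (kg·m²·s⁻²·A⁻²) = kg·m²·s⁻²·A⁻¹.
kg·m²·s⁻²·A⁻¹ is the base-SI form of the weber.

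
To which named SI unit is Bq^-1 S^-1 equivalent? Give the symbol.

Bq = 1/s = s⁻¹ (activity is decays per second).
So Bq⁻¹ = s.
S = 1/Ω (conductance is reciprocal resistance),
    = kg⁻¹·m⁻²·s³·A².
So S⁻¹ = kg·m²·s⁻³·A⁻².
Combining: Bq⁻¹·S⁻¹ = s · (kg·m²·s⁻³·A⁻²) = kg·m²·s⁻²·A⁻².
kg·m²·s⁻²·A⁻² is the base-SI form of the henry.

H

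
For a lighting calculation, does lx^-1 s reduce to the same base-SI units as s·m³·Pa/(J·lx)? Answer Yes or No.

Left side:
  lx = lm/m² (illuminance = luminous flux per area),
      = m⁻²·cd.
  So lx⁻¹ = m²·cd⁻¹.
  Combining: lx⁻¹·s = (m²·cd⁻¹) · s = m²·s·cd⁻¹.
Right side:
  J = kg·m²·s⁻².
  So J⁻¹ = kg⁻¹·m⁻²·s².
  Pa = kg·m⁻¹·s⁻².
  lx = m⁻²·cd.
  So lx⁻¹ = m²·cd⁻¹.
  Combining: J⁻¹·s·m³·Pa·lx⁻¹ = (kg⁻¹·m⁻²·s²) · s · m³ · (kg·m⁻¹·s⁻²) · (m²·cd⁻¹) = m²·s·cd⁻¹.
Both reduce to m²·s·cd⁻¹.

Yes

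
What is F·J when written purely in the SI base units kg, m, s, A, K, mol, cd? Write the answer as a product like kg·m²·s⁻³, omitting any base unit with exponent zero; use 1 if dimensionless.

s²·A²

F = kg⁻¹·m⁻²·s⁴·A².
J = kg·m²·s⁻².
Combining: F·J = (kg⁻¹·m⁻²·s⁴·A²) · (kg·m²·s⁻²) = s²·A².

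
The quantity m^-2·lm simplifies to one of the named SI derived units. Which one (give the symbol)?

lm = cd.
Combining: m⁻²·lm = m⁻² · cd = m⁻²·cd.
m⁻²·cd is the base-SI form of the lux.

lx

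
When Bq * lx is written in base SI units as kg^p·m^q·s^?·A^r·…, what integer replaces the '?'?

Bq = s⁻¹.
lx = m⁻²·cd.
Combining: Bq·lx = s⁻¹ · (m⁻²·cd) = m⁻²·s⁻¹·cd.
The exponent of s is -1.

-1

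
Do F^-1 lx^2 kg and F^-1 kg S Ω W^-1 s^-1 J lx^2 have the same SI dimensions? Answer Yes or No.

Left side:
  F = C/V (capacitance = charge per voltage),
      = A·s/(kg·m²·s⁻³·A⁻¹) (substituting C and V),
      = kg⁻¹·m⁻²·s⁴·A².
  So F⁻¹ = kg·m²·s⁻⁴·A⁻².
  lx = lm/m² (illuminance = luminous flux per area),
      = m⁻²·cd.
  So lx² = m⁻⁴·cd².
  Combining: F⁻¹·lx²·kg = (kg·m²·s⁻⁴·A⁻²) · (m⁻⁴·cd²) · kg = kg²·m⁻²·s⁻⁴·A⁻²·cd².
Right side:
  F = kg⁻¹·m⁻²·s⁴·A².
  So F⁻¹ = kg·m²·s⁻⁴·A⁻².
  S = kg⁻¹·m⁻²·s³·A².
  Ω = kg·m²·s⁻³·A⁻².
  W = kg·m²·s⁻³.
  So W⁻¹ = kg⁻¹·m⁻²·s³.
  J = kg·m²·s⁻².
  lx = m⁻²·cd.
  So lx² = m⁻⁴·cd².
  Combining: F⁻¹·kg·S·Ω·W⁻¹·s⁻¹·J·lx² = (kg·m²·s⁻⁴·A⁻²) · kg · (kg⁻¹·m⁻²·s³·A²) · (kg·m²·s⁻³·A⁻²) · (kg⁻¹·m⁻²·s³) · s⁻¹ · (kg·m²·s⁻²) · (m⁻⁴·cd²) = kg²·m⁻²·s⁻⁴·A⁻²·cd².
Both reduce to kg²·m⁻²·s⁻⁴·A⁻²·cd².

Yes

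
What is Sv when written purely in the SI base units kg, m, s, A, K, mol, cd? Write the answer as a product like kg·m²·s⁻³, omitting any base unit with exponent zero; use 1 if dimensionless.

Sv = J/kg (equivalent dose = energy per mass),
    = m²·s⁻².

m²·s⁻²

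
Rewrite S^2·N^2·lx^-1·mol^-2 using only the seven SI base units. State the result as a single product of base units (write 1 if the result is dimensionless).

s²·A⁴·mol⁻²·cd⁻¹

S = 1/Ω (conductance is reciprocal resistance),
    = kg⁻¹·m⁻²·s³·A².
So S² = kg⁻²·m⁻⁴·s⁶·A⁴.
N = kg·m/s² = kg·m·s⁻² (force = mass × acceleration).
So N² = kg²·m²·s⁻⁴.
lx = lm/m² (illuminance = luminous flux per area),
    = m⁻²·cd.
So lx⁻¹ = m²·cd⁻¹.
Combining: S²·N²·lx⁻¹·mol⁻² = (kg⁻²·m⁻⁴·s⁶·A⁴) · (kg²·m²·s⁻⁴) · (m²·cd⁻¹) · mol⁻² = s²·A⁴·mol⁻²·cd⁻¹.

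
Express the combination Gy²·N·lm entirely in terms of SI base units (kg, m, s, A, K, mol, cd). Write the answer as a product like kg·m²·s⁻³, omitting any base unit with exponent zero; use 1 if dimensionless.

kg·m⁵·s⁻⁶·cd

Gy = J/kg (absorbed dose = energy per mass),
    = m²·s⁻².
So Gy² = m⁴·s⁻⁴.
N = kg·m/s² = kg·m·s⁻² (force = mass × acceleration).
lm = cd·sr = cd (luminous flux; sr is dimensionless).
Combining: Gy²·N·lm = (m⁴·s⁻⁴) · (kg·m·s⁻²) · cd = kg·m⁵·s⁻⁶·cd.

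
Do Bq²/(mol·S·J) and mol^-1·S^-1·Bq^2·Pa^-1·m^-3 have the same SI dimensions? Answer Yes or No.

Left side:
  Bq = 1/s = s⁻¹ (activity is decays per second).
  So Bq² = s⁻².
  S = 1/Ω (conductance is reciprocal resistance),
      = kg⁻¹·m⁻²·s³·A².
  So S⁻¹ = kg·m²·s⁻³·A⁻².
  J = N·m (work = force × distance),
      = kg·m²·s⁻².
  So J⁻¹ = kg⁻¹·m⁻²·s².
  Combining: Bq²·mol⁻¹·S⁻¹·J⁻¹ = s⁻² · mol⁻¹ · (kg·m²·s⁻³·A⁻²) · (kg⁻¹·m⁻²·s²) = s⁻³·A⁻²·mol⁻¹.
Right side:
  S = 1/Ω (conductance is reciprocal resistance),
      = kg⁻¹·m⁻²·s³·A².
  So S⁻¹ = kg·m²·s⁻³·A⁻².
  Bq = 1/s = s⁻¹ (activity is decays per second).
  So Bq² = s⁻².
  Pa = N/m² (pressure = force per area),
      = kg·m⁻¹·s⁻².
  So Pa⁻¹ = kg⁻¹·m·s².
  Combining: mol⁻¹·S⁻¹·Bq²·Pa⁻¹·m⁻³ = mol⁻¹ · (kg·m²·s⁻³·A⁻²) · s⁻² · (kg⁻¹·m·s²) · m⁻³ = s⁻³·A⁻²·mol⁻¹.
Both reduce to s⁻³·A⁻²·mol⁻¹.

Yes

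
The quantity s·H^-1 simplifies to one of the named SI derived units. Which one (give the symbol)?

H = Wb/A (inductance = flux per current),
    = kg·m²·s⁻²·A⁻².
So H⁻¹ = kg⁻¹·m⁻²·s²·A².
Combining: s·H⁻¹ = s · (kg⁻¹·m⁻²·s²·A²) = kg⁻¹·m⁻²·s³·A².
kg⁻¹·m⁻²·s³·A² is the base-SI form of the siemens.

S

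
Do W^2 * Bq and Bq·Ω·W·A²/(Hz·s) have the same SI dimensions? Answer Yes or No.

Left side:
  W = J/s (power = energy per time),
      = kg·m²·s⁻³.
  So W² = kg²·m⁴·s⁻⁶.
  Bq = 1/s = s⁻¹ (activity is decays per second).
  Combining: W²·Bq = (kg²·m⁴·s⁻⁶) · s⁻¹ = kg²·m⁴·s⁻⁷.
Right side:
  Bq = 1/s = s⁻¹ (activity is decays per second).
  Ω = V/A (resistance = voltage per current),
      = kg·m²·s⁻³·A⁻².
  W = J/s (power = energy per time),
      = kg·m²·s⁻³.
  Hz = 1/s = s⁻¹ (frequency is cycles per second).
  So Hz⁻¹ = s.
  Combining: Bq·Ω·W·Hz⁻¹·s⁻¹·A² = s⁻¹ · (kg·m²·s⁻³·A⁻²) · (kg·m²·s⁻³) · s · s⁻¹ · A² = kg²·m⁴·s⁻⁷.
Both reduce to kg²·m⁴·s⁻⁷.

Yes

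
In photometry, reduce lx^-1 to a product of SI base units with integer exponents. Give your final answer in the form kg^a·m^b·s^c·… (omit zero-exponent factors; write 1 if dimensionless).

lx = lm/m² (illuminance = luminous flux per area),
    = m⁻²·cd.
So lx⁻¹ = m²·cd⁻¹.

m²·cd⁻¹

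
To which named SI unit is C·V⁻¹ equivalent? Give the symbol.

F

C = A·s = s·A (charge = current × time).
V = W/A (potential = power per current),
    = kg·m²·s⁻³·A⁻¹.
So V⁻¹ = kg⁻¹·m⁻²·s³·A.
Combining: C·V⁻¹ = (s·A) · (kg⁻¹·m⁻²·s³·A) = kg⁻¹·m⁻²·s⁴·A².
kg⁻¹·m⁻²·s⁴·A² is the base-SI form of the farad.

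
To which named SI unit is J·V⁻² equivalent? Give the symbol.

F

J = N·m (work = force × distance),
    = kg·m²·s⁻².
V = W/A (potential = power per current),
    = kg·m²·s⁻³·A⁻¹.
So V⁻² = kg⁻²·m⁻⁴·s⁶·A².
Combining: J·V⁻² = (kg·m²·s⁻²) · (kg⁻²·m⁻⁴·s⁶·A²) = kg⁻¹·m⁻²·s⁴·A².
kg⁻¹·m⁻²·s⁴·A² is the base-SI form of the farad.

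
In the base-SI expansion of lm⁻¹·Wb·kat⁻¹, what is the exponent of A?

-1

lm = cd·sr = cd (luminous flux; sr is dimensionless).
So lm⁻¹ = cd⁻¹.
Wb = V·s (flux: a volt is a weber per second),
    = kg·m²·s⁻²·A⁻¹.
kat = mol/s = s⁻¹·mol (catalytic activity).
So kat⁻¹ = s·mol⁻¹.
Combining: lm⁻¹·Wb·kat⁻¹ = cd⁻¹ · (kg·m²·s⁻²·A⁻¹) · (s·mol⁻¹) = kg·m²·s⁻¹·A⁻¹·mol⁻¹·cd⁻¹.
The exponent of A is -1.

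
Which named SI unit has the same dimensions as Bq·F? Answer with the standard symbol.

Bq = 1/s = s⁻¹ (activity is decays per second).
F = C/V (capacitance = charge per voltage),
    = A·s/(kg·m²·s⁻³·A⁻¹) (substituting C and V),
    = kg⁻¹·m⁻²·s⁴·A².
Combining: Bq·F = s⁻¹ · (kg⁻¹·m⁻²·s⁴·A²) = kg⁻¹·m⁻²·s³·A².
kg⁻¹·m⁻²·s³·A² is the base-SI form of the siemens.

S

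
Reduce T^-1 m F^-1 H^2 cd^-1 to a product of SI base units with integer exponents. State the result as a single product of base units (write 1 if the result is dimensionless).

kg²·m⁷·s⁻⁶·A⁻⁵·cd⁻¹

T = kg·s⁻²·A⁻¹.
So T⁻¹ = kg⁻¹·s²·A.
F = kg⁻¹·m⁻²·s⁴·A².
So F⁻¹ = kg·m²·s⁻⁴·A⁻².
H = kg·m²·s⁻²·A⁻².
So H² = kg²·m⁴·s⁻⁴·A⁻⁴.
Combining: T⁻¹·m·F⁻¹·H²·cd⁻¹ = (kg⁻¹·s²·A) · m · (kg·m²·s⁻⁴·A⁻²) · (kg²·m⁴·s⁻⁴·A⁻⁴) · cd⁻¹ = kg²·m⁷·s⁻⁶·A⁻⁵·cd⁻¹.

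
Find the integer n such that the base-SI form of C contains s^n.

C = s·A.
The exponent of s is 1.

1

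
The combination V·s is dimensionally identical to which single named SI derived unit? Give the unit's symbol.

Wb

V = kg·m²·s⁻³·A⁻¹.
Combining: V·s = (kg·m²·s⁻³·A⁻¹) · s = kg·m²·s⁻²·A⁻¹.
kg·m²·s⁻²·A⁻¹ is the base-SI form of the weber.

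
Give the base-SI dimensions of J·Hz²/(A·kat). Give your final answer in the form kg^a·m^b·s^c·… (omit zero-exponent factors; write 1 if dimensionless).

J = kg·m²·s⁻².
Hz = s⁻¹.
So Hz² = s⁻².
kat = s⁻¹·mol.
So kat⁻¹ = s·mol⁻¹.
Combining: A⁻¹·J·Hz²·kat⁻¹ = A⁻¹ · (kg·m²·s⁻²) · s⁻² · (s·mol⁻¹) = kg·m²·s⁻³·A⁻¹·mol⁻¹.

kg·m²·s⁻³·A⁻¹·mol⁻¹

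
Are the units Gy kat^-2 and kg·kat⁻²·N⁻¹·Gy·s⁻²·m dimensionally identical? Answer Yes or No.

Left side:
  Gy = J/kg (absorbed dose = energy per mass),
      = m²·s⁻².
  kat = mol/s = s⁻¹·mol (catalytic activity).
  So kat⁻² = s²·mol⁻².
  Combining: Gy·kat⁻² = (m²·s⁻²) · (s²·mol⁻²) = m²·mol⁻².
Right side:
  kat = s⁻¹·mol.
  So kat⁻² = s²·mol⁻².
  N = kg·m·s⁻².
  So N⁻¹ = kg⁻¹·m⁻¹·s².
  Gy = m²·s⁻².
  Combining: kg·kat⁻²·N⁻¹·Gy·s⁻²·m = kg · (s²·mol⁻²) · (kg⁻¹·m⁻¹·s²) · (m²·s⁻²) · s⁻² · m = m²·mol⁻².
Both reduce to m²·mol⁻².

Yes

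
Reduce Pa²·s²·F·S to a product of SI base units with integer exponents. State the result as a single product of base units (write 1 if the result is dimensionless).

Pa = N/m² (pressure = force per area),
    = kg·m⁻¹·s⁻².
So Pa² = kg²·m⁻²·s⁻⁴.
F = C/V (capacitance = charge per voltage),
    = A·s/(kg·m²·s⁻³·A⁻¹) (substituting C and V),
    = kg⁻¹·m⁻²·s⁴·A².
S = 1/Ω (conductance is reciprocal resistance),
    = kg⁻¹·m⁻²·s³·A².
Combining: Pa²·s²·F·S = (kg²·m⁻²·s⁻⁴) · s² · (kg⁻¹·m⁻²·s⁴·A²) · (kg⁻¹·m⁻²·s³·A²) = m⁻⁶·s⁵·A⁴.

m⁻⁶·s⁵·A⁴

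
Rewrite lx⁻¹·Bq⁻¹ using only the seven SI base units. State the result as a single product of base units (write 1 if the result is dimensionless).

lx = lm/m² (illuminance = luminous flux per area),
    = m⁻²·cd.
So lx⁻¹ = m²·cd⁻¹.
Bq = 1/s = s⁻¹ (activity is decays per second).
So Bq⁻¹ = s.
Combining: lx⁻¹·Bq⁻¹ = (m²·cd⁻¹) · s = m²·s·cd⁻¹.

m²·s·cd⁻¹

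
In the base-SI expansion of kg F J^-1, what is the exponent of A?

F = C/V (capacitance = charge per voltage),
    = A·s/(kg·m²·s⁻³·A⁻¹) (substituting C and V),
    = kg⁻¹·m⁻²·s⁴·A².
J = N·m (work = force × distance),
    = kg·m²·s⁻².
So J⁻¹ = kg⁻¹·m⁻²·s².
Combining: kg·F·J⁻¹ = kg · (kg⁻¹·m⁻²·s⁴·A²) · (kg⁻¹·m⁻²·s²) = kg⁻¹·m⁻⁴·s⁶·A².
The exponent of A is 2.

2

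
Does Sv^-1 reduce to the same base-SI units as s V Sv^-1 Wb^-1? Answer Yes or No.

Left side:
  Sv = m²·s⁻².
  So Sv⁻¹ = m⁻²·s².
Right side:
  V = kg·m²·s⁻³·A⁻¹.
  Sv = m²·s⁻².
  So Sv⁻¹ = m⁻²·s².
  Wb = kg·m²·s⁻²·A⁻¹.
  So Wb⁻¹ = kg⁻¹·m⁻²·s²·A.
  Combining: s·V·Sv⁻¹·Wb⁻¹ = s · (kg·m²·s⁻³·A⁻¹) · (m⁻²·s²) · (kg⁻¹·m⁻²·s²·A) = m⁻²·s².
Both reduce to m⁻²·s².

Yes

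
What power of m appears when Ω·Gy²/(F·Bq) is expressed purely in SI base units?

8

F = kg⁻¹·m⁻²·s⁴·A².
So F⁻¹ = kg·m²·s⁻⁴·A⁻².
Bq = s⁻¹.
So Bq⁻¹ = s.
Ω = kg·m²·s⁻³·A⁻².
Gy = m²·s⁻².
So Gy² = m⁴·s⁻⁴.
Combining: F⁻¹·Bq⁻¹·Ω·Gy² = (kg·m²·s⁻⁴·A⁻²) · s · (kg·m²·s⁻³·A⁻²) · (m⁴·s⁻⁴) = kg²·m⁸·s⁻¹⁰·A⁻⁴.
The exponent of m is 8.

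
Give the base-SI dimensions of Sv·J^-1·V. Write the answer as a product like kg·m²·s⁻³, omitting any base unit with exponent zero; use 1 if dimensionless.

Sv = J/kg (equivalent dose = energy per mass),
    = m²·s⁻².
J = N·m (work = force × distance),
    = kg·m²·s⁻².
So J⁻¹ = kg⁻¹·m⁻²·s².
V = W/A (potential = power per current),
    = kg·m²·s⁻³·A⁻¹.
Combining: Sv·J⁻¹·V = (m²·s⁻²) · (kg⁻¹·m⁻²·s²) · (kg·m²·s⁻³·A⁻¹) = m²·s⁻³·A⁻¹.

m²·s⁻³·A⁻¹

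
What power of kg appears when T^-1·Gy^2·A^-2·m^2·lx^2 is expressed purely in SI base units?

T = Wb/m² (flux density = flux per area),
    = kg·s⁻²·A⁻¹.
So T⁻¹ = kg⁻¹·s²·A.
Gy = J/kg (absorbed dose = energy per mass),
    = m²·s⁻².
So Gy² = m⁴·s⁻⁴.
lx = lm/m² (illuminance = luminous flux per area),
    = m⁻²·cd.
So lx² = m⁻⁴·cd².
Combining: T⁻¹·Gy²·A⁻²·m²·lx² = (kg⁻¹·s²·A) · (m⁴·s⁻⁴) · A⁻² · m² · (m⁻⁴·cd²) = kg⁻¹·m²·s⁻²·A⁻¹·cd².
The exponent of kg is -1.

-1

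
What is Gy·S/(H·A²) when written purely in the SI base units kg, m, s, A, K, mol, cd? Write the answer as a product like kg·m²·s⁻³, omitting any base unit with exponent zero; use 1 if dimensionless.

H = kg·m²·s⁻²·A⁻².
So H⁻¹ = kg⁻¹·m⁻²·s²·A².
Gy = m²·s⁻².
S = kg⁻¹·m⁻²·s³·A².
Combining: H⁻¹·A⁻²·Gy·S = (kg⁻¹·m⁻²·s²·A²) · A⁻² · (m²·s⁻²) · (kg⁻¹·m⁻²·s³·A²) = kg⁻²·m⁻²·s³·A².

kg⁻²·m⁻²·s³·A²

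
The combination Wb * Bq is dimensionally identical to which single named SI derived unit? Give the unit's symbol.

V

Wb = V·s (flux: a volt is a weber per second),
    = kg·m²·s⁻²·A⁻¹.
Bq = 1/s = s⁻¹ (activity is decays per second).
Combining: Wb·Bq = (kg·m²·s⁻²·A⁻¹) · s⁻¹ = kg·m²·s⁻³·A⁻¹.
kg·m²·s⁻³·A⁻¹ is the base-SI form of the volt.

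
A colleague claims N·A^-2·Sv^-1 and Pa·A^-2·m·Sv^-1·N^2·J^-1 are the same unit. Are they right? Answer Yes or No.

No

Left side:
  N = kg·m·s⁻².
  Sv = m²·s⁻².
  So Sv⁻¹ = m⁻²·s².
  Combining: N·A⁻²·Sv⁻¹ = (kg·m·s⁻²) · A⁻² · (m⁻²·s²) = kg·m⁻¹·A⁻².
Right side:
  Pa = N/m² (pressure = force per area),
      = kg·m⁻¹·s⁻².
  Sv = J/kg (equivalent dose = energy per mass),
      = m²·s⁻².
  So Sv⁻¹ = m⁻²·s².
  N = kg·m/s² = kg·m·s⁻² (force = mass × acceleration).
  So N² = kg²·m²·s⁻⁴.
  J = N·m (work = force × distance),
      = kg·m²·s⁻².
  So J⁻¹ = kg⁻¹·m⁻²·s².
  Combining: Pa·A⁻²·m·Sv⁻¹·N²·J⁻¹ = (kg·m⁻¹·s⁻²) · A⁻² · m · (m⁻²·s²) · (kg²·m²·s⁻⁴) · (kg⁻¹·m⁻²·s²) = kg²·m⁻²·s⁻²·A⁻².
Left is kg·m⁻¹·A⁻²; right is kg²·m⁻²·s⁻²·A⁻² — different.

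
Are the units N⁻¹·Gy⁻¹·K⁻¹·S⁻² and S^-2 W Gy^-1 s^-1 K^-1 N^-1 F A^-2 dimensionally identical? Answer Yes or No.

Left side:
  N = kg·m·s⁻².
  So N⁻¹ = kg⁻¹·m⁻¹·s².
  Gy = m²·s⁻².
  So Gy⁻¹ = m⁻²·s².
  S = kg⁻¹·m⁻²·s³·A².
  So S⁻² = kg²·m⁴·s⁻⁶·A⁻⁴.
  Combining: N⁻¹·Gy⁻¹·K⁻¹·S⁻² = (kg⁻¹·m⁻¹·s²) · (m⁻²·s²) · K⁻¹ · (kg²·m⁴·s⁻⁶·A⁻⁴) = kg·m·s⁻²·A⁻⁴·K⁻¹.
Right side:
  S = kg⁻¹·m⁻²·s³·A².
  So S⁻² = kg²·m⁴·s⁻⁶·A⁻⁴.
  W = kg·m²·s⁻³.
  Gy = m²·s⁻².
  So Gy⁻¹ = m⁻²·s².
  N = kg·m·s⁻².
  So N⁻¹ = kg⁻¹·m⁻¹·s².
  F = kg⁻¹·m⁻²·s⁴·A².
  Combining: S⁻²·W·Gy⁻¹·s⁻¹·K⁻¹·N⁻¹·F·A⁻² = (kg²·m⁴·s⁻⁶·A⁻⁴) · (kg·m²·s⁻³) · (m⁻²·s²) · s⁻¹ · K⁻¹ · (kg⁻¹·m⁻¹·s²) · (kg⁻¹·m⁻²·s⁴·A²) · A⁻² = kg·m·s⁻²·A⁻⁴·K⁻¹.
Both reduce to kg·m·s⁻²·A⁻⁴·K⁻¹.

Yes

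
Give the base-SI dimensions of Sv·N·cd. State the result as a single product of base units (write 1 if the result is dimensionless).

kg·m³·s⁻⁴·cd

Sv = m²·s⁻².
N = kg·m·s⁻².
Combining: Sv·N·cd = (m²·s⁻²) · (kg·m·s⁻²) · cd = kg·m³·s⁻⁴·cd.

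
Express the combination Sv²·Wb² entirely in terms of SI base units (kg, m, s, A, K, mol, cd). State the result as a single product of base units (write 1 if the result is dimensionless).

kg²·m⁸·s⁻⁸·A⁻²

Sv = m²·s⁻².
So Sv² = m⁴·s⁻⁴.
Wb = kg·m²·s⁻²·A⁻¹.
So Wb² = kg²·m⁴·s⁻⁴·A⁻².
Combining: Sv²·Wb² = (m⁴·s⁻⁴) · (kg²·m⁴·s⁻⁴·A⁻²) = kg²·m⁸·s⁻⁸·A⁻².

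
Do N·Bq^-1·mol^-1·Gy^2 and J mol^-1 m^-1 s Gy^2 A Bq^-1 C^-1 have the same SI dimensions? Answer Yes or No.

Left side:
  N = kg·m/s² = kg·m·s⁻² (force = mass × acceleration).
  Bq = 1/s = s⁻¹ (activity is decays per second).
  So Bq⁻¹ = s.
  Gy = J/kg (absorbed dose = energy per mass),
      = m²·s⁻².
  So Gy² = m⁴·s⁻⁴.
  Combining: N·Bq⁻¹·mol⁻¹·Gy² = (kg·m·s⁻²) · s · mol⁻¹ · (m⁴·s⁻⁴) = kg·m⁵·s⁻⁵·mol⁻¹.
Right side:
  J = kg·m²·s⁻².
  Gy = m²·s⁻².
  So Gy² = m⁴·s⁻⁴.
  Bq = s⁻¹.
  So Bq⁻¹ = s.
  C = s·A.
  So C⁻¹ = s⁻¹·A⁻¹.
  Combining: J·mol⁻¹·m⁻¹·s·Gy²·A·Bq⁻¹·C⁻¹ = (kg·m²·s⁻²) · mol⁻¹ · m⁻¹ · s · (m⁴·s⁻⁴) · A · s · (s⁻¹·A⁻¹) = kg·m⁵·s⁻⁵·mol⁻¹.
Both reduce to kg·m⁵·s⁻⁵·mol⁻¹.

Yes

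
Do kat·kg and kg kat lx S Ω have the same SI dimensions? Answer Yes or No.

No

Left side:
  kat = s⁻¹·mol.
  Combining: kat·kg = (s⁻¹·mol) · kg = kg·s⁻¹·mol.
Right side:
  kat = mol/s = s⁻¹·mol (catalytic activity).
  lx = lm/m² (illuminance = luminous flux per area),
      = m⁻²·cd.
  S = 1/Ω (conductance is reciprocal resistance),
      = kg⁻¹·m⁻²·s³·A².
  Ω = V/A (resistance = voltage per current),
      = kg·m²·s⁻³·A⁻².
  Combining: kg·kat·lx·S·Ω = kg · (s⁻¹·mol) · (m⁻²·cd) · (kg⁻¹·m⁻²·s³·A²) · (kg·m²·s⁻³·A⁻²) = kg·m⁻²·s⁻¹·mol·cd.
Left is kg·s⁻¹·mol; right is kg·m⁻²·s⁻¹·mol·cd — different.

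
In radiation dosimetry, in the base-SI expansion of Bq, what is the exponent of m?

0

Bq = s⁻¹.
The exponent of m is 0.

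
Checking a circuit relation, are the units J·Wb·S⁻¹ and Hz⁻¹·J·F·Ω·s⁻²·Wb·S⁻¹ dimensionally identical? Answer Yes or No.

Left side:
  J = N·m (work = force × distance),
      = kg·m²·s⁻².
  Wb = V·s (flux: a volt is a weber per second),
      = kg·m²·s⁻²·A⁻¹.
  S = 1/Ω (conductance is reciprocal resistance),
      = kg⁻¹·m⁻²·s³·A².
  So S⁻¹ = kg·m²·s⁻³·A⁻².
  Combining: J·Wb·S⁻¹ = (kg·m²·s⁻²) · (kg·m²·s⁻²·A⁻¹) · (kg·m²·s⁻³·A⁻²) = kg³·m⁶·s⁻⁷·A⁻³.
Right side:
  Hz = 1/s = s⁻¹ (frequency is cycles per second).
  So Hz⁻¹ = s.
  J = N·m (work = force × distance),
      = kg·m²·s⁻².
  F = C/V (capacitance = charge per voltage),
      = A·s/(kg·m²·s⁻³·A⁻¹) (substituting C and V),
      = kg⁻¹·m⁻²·s⁴·A².
  Ω = V/A (resistance = voltage per current),
      = kg·m²·s⁻³·A⁻².
  Wb = V·s (flux: a volt is a weber per second),
      = kg·m²·s⁻²·A⁻¹.
  S = 1/Ω (conductance is reciprocal resistance),
      = kg⁻¹·m⁻²·s³·A².
  So S⁻¹ = kg·m²·s⁻³·A⁻².
  Combining: Hz⁻¹·J·F·Ω·s⁻²·Wb·S⁻¹ = s · (kg·m²·s⁻²) · (kg⁻¹·m⁻²·s⁴·A²) · (kg·m²·s⁻³·A⁻²) · s⁻² · (kg·m²·s⁻²·A⁻¹) · (kg·m²·s⁻³·A⁻²) = kg³·m⁶·s⁻⁷·A⁻³.
Both reduce to kg³·m⁶·s⁻⁷·A⁻³.

Yes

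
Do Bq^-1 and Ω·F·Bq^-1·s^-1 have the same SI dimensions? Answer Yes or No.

Yes

Left side:
  Bq = 1/s = s⁻¹ (activity is decays per second).
  So Bq⁻¹ = s.
Right side:
  Ω = kg·m²·s⁻³·A⁻².
  F = kg⁻¹·m⁻²·s⁴·A².
  Bq = s⁻¹.
  So Bq⁻¹ = s.
  Combining: Ω·F·Bq⁻¹·s⁻¹ = (kg·m²·s⁻³·A⁻²) · (kg⁻¹·m⁻²·s⁴·A²) · s · s⁻¹ = s.
Both reduce to s.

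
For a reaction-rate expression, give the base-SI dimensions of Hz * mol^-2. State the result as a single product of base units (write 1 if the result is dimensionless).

Hz = s⁻¹.
Combining: Hz·mol⁻² = s⁻¹ · mol⁻² = s⁻¹·mol⁻².

s⁻¹·mol⁻²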